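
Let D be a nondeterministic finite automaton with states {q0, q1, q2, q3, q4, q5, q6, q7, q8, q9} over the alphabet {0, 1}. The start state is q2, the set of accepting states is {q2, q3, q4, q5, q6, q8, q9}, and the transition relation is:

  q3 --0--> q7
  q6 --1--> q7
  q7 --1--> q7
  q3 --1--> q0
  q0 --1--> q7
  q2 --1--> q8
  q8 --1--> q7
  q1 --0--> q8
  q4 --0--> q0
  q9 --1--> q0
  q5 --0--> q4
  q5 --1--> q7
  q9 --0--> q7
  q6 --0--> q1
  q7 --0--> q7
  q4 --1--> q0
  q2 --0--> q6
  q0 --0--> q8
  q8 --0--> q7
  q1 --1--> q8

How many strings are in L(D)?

The useful subgraph on states {q1, q2, q6, q8} is acyclic, so L(D) is finite; the longest accepting path visits 4 useful states, giving maximum string length 3.
Counting accepting paths from q2 by length: 1 of length 0, 2 of length 1, 2 of length 3. Total 5.

5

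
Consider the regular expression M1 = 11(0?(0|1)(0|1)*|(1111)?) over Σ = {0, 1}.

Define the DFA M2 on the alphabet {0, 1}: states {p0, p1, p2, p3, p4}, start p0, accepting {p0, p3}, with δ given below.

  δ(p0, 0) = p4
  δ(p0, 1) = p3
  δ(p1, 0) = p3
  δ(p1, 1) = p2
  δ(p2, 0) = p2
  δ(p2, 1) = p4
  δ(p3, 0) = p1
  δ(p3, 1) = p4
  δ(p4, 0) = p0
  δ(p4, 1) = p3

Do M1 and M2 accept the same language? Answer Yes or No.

No

The string 11 is accepted by M1 but rejected by M2.
So L(M1) ≠ L(M2).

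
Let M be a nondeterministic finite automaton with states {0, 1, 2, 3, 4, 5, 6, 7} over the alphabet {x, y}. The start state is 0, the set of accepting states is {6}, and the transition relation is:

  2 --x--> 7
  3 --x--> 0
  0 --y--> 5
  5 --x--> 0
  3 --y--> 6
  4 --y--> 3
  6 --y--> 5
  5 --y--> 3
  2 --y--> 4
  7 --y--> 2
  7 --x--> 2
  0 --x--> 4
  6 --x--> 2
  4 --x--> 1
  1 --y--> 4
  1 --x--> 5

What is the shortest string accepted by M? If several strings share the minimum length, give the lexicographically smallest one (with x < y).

xyy

A breadth-first search from 0 reaches an accepting state first via the path 0 → 4 → 3 → 6 on input xyy.
No string of length < 3 is accepted (BFS exhausts all shorter strings without reaching an accepting state), and xyy is the lexicographically least accepting string of length 3.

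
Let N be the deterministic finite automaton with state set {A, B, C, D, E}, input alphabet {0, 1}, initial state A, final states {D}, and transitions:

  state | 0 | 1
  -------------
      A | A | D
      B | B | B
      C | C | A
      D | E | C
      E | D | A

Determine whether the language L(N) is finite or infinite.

State A is reachable from the start and can reach an accepting state, and it lies on the cycle A → A.
Traversing that cycle any number of times yields accepted strings of unbounded length, so the language is infinite.

infinite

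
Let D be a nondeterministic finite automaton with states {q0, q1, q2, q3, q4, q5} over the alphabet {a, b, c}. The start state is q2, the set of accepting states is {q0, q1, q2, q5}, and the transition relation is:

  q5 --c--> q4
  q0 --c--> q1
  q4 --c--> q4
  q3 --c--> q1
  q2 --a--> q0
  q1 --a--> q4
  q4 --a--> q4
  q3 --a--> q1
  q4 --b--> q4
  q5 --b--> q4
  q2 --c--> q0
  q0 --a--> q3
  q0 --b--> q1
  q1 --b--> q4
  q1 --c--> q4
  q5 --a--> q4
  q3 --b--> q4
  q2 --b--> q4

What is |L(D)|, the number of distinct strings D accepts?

The useful subgraph on states {q0, q1, q2, q3} is acyclic, so L(D) is finite; the longest accepting path visits 4 useful states, giving maximum string length 3.
Counting accepting paths from q2 by length: 1 of length 0, 2 of length 1, 4 of length 2, 4 of length 3. Total 11.

11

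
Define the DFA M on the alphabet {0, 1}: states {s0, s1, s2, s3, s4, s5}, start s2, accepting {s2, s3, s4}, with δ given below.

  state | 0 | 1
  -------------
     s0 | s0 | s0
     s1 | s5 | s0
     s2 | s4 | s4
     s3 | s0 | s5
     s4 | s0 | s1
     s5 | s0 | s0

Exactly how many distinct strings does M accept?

3

The useful subgraph on states {s2, s4} is acyclic, so L(M) is finite; the longest accepting path visits 2 useful states, giving maximum string length 1.
Counting accepting paths from s2 by length: 1 of length 0, 2 of length 1. Total 3.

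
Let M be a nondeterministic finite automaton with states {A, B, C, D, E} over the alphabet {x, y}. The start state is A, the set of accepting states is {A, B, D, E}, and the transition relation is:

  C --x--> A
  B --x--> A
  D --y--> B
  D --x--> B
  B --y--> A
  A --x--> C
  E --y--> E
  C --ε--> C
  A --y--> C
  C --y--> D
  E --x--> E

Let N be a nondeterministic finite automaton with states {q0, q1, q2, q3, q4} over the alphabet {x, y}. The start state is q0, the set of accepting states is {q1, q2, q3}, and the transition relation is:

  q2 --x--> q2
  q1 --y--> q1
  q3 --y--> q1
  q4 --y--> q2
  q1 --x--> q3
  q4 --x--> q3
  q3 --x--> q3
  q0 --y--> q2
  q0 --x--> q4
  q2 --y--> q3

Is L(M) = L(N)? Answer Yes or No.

The empty string ε is accepted by M but rejected by N.
So L(M) ≠ L(N).

No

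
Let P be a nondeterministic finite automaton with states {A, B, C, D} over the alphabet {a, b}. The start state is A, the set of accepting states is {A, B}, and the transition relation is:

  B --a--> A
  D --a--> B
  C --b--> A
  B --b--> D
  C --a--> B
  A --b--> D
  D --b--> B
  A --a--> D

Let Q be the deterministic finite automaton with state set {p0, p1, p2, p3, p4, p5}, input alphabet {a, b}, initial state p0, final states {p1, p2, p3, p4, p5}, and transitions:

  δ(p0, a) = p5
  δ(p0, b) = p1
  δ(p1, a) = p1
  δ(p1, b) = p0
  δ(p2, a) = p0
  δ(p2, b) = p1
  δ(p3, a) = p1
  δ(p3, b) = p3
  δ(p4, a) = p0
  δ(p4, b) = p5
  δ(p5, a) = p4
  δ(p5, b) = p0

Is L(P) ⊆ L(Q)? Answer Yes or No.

The empty string ε is in L(P) but not in L(Q).
So L(P) ⊄ L(Q).

No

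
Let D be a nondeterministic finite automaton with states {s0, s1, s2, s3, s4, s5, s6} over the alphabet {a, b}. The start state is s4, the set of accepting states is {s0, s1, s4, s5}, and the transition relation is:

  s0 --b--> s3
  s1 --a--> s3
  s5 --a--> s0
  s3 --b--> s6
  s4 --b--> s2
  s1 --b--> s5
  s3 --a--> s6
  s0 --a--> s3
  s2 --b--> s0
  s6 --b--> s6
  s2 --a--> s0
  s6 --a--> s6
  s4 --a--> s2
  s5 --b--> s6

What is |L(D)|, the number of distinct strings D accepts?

5

The useful subgraph on states {s0, s2, s4} is acyclic, so L(D) is finite; the longest accepting path visits 3 useful states, giving maximum string length 2.
Counting accepting paths from s4 by length: 1 of length 0, 4 of length 2. Total 5.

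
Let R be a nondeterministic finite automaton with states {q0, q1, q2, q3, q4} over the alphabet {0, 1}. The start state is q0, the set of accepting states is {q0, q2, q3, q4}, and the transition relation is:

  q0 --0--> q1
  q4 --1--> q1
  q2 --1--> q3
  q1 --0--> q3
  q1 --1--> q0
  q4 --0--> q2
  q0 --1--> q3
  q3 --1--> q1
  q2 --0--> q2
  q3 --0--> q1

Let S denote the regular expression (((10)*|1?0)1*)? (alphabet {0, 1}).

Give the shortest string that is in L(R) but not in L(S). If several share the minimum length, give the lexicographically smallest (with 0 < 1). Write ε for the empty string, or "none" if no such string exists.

The string 00 is accepted by R but not by S.
No shorter string lies in the difference, and 00 is the lexicographically first length-2 string in L(R) \ L(S).

00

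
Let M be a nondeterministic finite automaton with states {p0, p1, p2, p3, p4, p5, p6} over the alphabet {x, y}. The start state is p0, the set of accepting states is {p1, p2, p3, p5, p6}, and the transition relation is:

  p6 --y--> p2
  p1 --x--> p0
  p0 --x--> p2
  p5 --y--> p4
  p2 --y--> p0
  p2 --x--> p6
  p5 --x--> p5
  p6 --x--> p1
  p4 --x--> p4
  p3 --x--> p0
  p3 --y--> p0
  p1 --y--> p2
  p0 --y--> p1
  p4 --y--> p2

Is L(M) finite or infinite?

State p0 is reachable from the start and can reach an accepting state, and it lies on the cycle p0 → p1 → p0.
Traversing that cycle any number of times yields accepted strings of unbounded length, so the language is infinite.

infinite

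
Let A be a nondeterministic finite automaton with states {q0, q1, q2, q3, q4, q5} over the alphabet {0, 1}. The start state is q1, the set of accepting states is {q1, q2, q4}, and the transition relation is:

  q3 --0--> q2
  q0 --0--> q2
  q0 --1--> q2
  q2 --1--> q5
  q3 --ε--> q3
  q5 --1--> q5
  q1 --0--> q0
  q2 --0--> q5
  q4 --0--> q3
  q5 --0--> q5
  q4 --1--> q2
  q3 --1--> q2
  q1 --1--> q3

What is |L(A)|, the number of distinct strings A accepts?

5

The useful subgraph on states {q0, q1, q2, q3} is acyclic, so L(A) is finite; the longest accepting path visits 3 useful states, giving maximum string length 2.
Counting accepting paths from q1 by length: 1 of length 0, 4 of length 2. Total 5.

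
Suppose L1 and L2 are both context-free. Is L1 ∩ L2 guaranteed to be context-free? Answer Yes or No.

No

{aⁿbⁿcᵐ : m,n≥0} and {aᵐbⁿcⁿ : m,n≥0} are both context-free, but their intersection {aⁿbⁿcⁿ : n≥0} is not (pumping lemma).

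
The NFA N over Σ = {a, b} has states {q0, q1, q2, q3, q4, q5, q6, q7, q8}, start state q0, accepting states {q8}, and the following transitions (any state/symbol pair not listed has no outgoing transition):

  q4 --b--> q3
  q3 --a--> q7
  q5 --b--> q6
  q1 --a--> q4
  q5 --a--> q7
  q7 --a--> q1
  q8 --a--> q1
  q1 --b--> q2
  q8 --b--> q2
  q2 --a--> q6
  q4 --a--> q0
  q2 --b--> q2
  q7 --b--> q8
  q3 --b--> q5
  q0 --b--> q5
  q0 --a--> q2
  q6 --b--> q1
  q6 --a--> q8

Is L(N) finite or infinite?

State q2 is reachable from the start and can reach an accepting state, and it lies on the cycle q2 → q2.
Traversing that cycle any number of times yields accepted strings of unbounded length, so the language is infinite.

infinite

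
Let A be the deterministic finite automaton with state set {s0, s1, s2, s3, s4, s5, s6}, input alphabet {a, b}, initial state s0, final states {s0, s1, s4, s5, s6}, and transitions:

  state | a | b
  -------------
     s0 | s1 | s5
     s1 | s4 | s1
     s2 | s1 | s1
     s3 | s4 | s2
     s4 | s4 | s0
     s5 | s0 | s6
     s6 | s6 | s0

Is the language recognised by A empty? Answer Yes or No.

The empty string ε is accepted: the run s0 ends in the accepting state s0.
Since at least one string is accepted, L(A) is not empty.

No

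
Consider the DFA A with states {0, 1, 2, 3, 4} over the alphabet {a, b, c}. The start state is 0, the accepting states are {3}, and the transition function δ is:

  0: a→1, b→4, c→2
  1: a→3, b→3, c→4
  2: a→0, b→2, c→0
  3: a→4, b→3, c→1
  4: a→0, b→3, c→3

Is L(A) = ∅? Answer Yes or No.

No

The string aa is accepted: the run 0 → 1 → 3 ends in the accepting state 3.
Since at least one string is accepted, L(A) is not empty.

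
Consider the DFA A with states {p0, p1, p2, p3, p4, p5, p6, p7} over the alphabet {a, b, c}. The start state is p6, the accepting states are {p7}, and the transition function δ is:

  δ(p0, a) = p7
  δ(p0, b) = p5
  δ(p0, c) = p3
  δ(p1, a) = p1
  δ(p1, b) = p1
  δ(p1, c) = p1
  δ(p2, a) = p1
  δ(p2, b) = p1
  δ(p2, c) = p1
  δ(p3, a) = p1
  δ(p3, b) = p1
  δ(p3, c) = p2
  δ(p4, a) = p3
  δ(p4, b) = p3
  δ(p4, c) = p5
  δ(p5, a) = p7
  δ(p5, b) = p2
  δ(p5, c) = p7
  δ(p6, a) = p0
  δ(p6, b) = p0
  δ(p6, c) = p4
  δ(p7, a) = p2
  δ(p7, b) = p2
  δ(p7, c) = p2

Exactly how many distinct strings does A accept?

The useful subgraph on states {p0, p4, p5, p6, p7} is acyclic, so L(A) is finite; the longest accepting path visits 4 useful states, giving maximum string length 3.
Counting accepting paths from p6 by length: 2 of length 2, 6 of length 3. Total 8.

8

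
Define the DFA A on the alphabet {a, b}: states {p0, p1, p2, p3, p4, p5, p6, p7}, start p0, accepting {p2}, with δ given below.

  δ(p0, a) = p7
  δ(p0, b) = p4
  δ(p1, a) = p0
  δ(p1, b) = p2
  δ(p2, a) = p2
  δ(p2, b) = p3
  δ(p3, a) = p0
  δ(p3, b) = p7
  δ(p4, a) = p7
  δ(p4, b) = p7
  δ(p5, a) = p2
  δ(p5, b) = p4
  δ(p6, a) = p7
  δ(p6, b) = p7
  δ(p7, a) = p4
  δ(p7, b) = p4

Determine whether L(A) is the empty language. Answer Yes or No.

Yes

The states reachable from the start state are {p0, p4, p7}.
None of the accepting states {p2} is reachable, so no string is accepted and L(A) = ∅.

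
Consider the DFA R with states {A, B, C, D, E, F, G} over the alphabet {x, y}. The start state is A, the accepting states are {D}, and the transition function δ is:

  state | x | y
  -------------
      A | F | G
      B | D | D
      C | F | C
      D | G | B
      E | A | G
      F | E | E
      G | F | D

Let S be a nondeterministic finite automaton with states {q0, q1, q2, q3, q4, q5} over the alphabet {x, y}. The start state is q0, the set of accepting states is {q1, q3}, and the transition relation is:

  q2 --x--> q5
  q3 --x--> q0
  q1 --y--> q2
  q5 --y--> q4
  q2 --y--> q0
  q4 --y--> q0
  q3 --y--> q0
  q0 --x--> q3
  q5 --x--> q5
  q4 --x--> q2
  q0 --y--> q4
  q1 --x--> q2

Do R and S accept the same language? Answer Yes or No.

No

The string yy is accepted by R but rejected by S.
So L(R) ≠ L(S).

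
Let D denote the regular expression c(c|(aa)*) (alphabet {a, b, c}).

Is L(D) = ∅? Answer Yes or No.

No

The string c matches the expression, so it belongs to L(D).
Since L(D) contains at least one string, it is not empty.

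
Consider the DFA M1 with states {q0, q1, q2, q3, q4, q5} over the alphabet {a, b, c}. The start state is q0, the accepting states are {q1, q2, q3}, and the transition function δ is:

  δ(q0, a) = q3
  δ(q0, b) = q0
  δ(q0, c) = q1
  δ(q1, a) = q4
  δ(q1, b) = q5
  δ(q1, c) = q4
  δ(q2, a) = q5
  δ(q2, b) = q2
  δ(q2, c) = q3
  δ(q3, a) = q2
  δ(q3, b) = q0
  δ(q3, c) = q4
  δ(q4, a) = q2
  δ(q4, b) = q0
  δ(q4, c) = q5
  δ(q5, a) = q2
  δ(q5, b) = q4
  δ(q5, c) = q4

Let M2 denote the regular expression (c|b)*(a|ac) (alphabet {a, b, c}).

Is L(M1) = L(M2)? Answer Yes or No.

The string c is accepted by M1 but rejected by M2.
So L(M1) ≠ L(M2).

No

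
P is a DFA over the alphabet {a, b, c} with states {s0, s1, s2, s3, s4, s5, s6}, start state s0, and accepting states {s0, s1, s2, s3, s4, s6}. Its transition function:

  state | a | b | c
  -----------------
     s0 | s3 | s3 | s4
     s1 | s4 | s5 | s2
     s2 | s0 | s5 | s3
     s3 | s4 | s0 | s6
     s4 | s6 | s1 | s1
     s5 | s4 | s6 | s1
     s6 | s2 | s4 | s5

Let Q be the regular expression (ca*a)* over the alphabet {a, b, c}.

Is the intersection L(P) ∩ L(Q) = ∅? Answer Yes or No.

No

The empty string ε is accepted by both P and Q.
Hence L(P) ∩ L(Q) ≠ ∅.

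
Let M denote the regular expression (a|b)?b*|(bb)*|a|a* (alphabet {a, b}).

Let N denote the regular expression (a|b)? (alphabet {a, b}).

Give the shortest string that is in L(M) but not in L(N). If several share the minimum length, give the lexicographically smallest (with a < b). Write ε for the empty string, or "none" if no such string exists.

aa

The string aa is accepted by M but not by N.
No shorter string lies in the difference, and aa is the lexicographically first length-2 string in L(M) \ L(N).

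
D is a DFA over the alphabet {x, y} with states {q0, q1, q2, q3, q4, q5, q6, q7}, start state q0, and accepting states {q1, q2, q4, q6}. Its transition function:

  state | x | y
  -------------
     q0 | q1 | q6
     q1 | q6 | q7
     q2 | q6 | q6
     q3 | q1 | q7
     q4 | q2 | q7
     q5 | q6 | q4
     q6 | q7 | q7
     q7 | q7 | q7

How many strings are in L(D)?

The useful subgraph on states {q0, q1, q6} is acyclic, so L(D) is finite; the longest accepting path visits 3 useful states, giving maximum string length 2.
Counting accepting paths from q0 by length: 2 of length 1, 1 of length 2. Total 3.

3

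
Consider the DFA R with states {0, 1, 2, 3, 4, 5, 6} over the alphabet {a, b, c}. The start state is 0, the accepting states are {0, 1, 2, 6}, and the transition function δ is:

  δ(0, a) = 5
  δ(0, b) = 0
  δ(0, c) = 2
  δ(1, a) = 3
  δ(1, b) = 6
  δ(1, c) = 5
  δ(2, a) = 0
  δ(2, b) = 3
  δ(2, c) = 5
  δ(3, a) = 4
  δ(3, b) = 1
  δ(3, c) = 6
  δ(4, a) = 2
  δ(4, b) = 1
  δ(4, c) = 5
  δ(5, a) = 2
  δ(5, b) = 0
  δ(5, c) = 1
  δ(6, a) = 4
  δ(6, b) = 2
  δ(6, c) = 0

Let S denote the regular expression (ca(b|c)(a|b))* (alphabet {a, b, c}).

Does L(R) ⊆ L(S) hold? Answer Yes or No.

The string b is in L(R) but not in L(S).
So L(R) ⊄ L(S).

No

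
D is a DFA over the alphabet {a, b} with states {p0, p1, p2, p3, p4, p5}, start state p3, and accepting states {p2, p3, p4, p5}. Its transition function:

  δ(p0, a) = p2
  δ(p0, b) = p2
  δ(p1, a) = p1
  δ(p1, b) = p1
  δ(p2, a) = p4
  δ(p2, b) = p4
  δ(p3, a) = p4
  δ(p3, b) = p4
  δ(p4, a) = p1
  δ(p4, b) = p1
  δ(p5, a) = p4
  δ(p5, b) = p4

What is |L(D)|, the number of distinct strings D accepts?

3

The useful subgraph on states {p3, p4} is acyclic, so L(D) is finite; the longest accepting path visits 2 useful states, giving maximum string length 1.
Counting accepting paths from p3 by length: 1 of length 0, 2 of length 1. Total 3.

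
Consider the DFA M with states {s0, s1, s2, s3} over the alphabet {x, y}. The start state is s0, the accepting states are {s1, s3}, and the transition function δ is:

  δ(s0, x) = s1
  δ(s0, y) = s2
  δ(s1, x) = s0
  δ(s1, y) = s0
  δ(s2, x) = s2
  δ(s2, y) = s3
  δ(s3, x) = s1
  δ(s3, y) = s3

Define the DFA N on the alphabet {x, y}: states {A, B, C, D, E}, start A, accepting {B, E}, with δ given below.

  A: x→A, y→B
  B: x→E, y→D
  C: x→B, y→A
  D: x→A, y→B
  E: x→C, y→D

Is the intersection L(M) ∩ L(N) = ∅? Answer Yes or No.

The string xyx is accepted by both M and N.
Hence L(M) ∩ L(N) ≠ ∅.

No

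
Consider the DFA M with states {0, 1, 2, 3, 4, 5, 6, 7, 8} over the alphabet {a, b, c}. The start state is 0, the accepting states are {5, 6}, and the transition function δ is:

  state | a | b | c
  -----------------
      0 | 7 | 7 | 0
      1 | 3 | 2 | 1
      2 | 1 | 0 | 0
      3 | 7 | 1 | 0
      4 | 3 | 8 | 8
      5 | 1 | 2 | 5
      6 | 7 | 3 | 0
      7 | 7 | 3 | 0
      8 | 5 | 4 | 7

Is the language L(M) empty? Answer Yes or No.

The states reachable from the start state are {0, 1, 2, 3, 7}.
None of the accepting states {5, 6} is reachable, so no string is accepted and L(M) = ∅.

Yes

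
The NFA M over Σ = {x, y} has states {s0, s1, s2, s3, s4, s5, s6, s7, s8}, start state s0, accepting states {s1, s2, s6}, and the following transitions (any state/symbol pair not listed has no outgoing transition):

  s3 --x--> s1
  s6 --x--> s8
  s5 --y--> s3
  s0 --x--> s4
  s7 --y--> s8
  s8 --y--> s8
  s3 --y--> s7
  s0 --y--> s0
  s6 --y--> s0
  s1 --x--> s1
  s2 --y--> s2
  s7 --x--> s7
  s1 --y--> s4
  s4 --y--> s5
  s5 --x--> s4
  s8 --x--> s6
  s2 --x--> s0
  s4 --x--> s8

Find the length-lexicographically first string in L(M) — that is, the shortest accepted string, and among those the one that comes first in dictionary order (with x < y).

A breadth-first search from s0 reaches an accepting state first via the path s0 → s4 → s8 → s6 on input xxx.
No string of length < 3 is accepted (BFS exhausts all shorter strings without reaching an accepting state), and xxx is the lexicographically least accepting string of length 3.

xxx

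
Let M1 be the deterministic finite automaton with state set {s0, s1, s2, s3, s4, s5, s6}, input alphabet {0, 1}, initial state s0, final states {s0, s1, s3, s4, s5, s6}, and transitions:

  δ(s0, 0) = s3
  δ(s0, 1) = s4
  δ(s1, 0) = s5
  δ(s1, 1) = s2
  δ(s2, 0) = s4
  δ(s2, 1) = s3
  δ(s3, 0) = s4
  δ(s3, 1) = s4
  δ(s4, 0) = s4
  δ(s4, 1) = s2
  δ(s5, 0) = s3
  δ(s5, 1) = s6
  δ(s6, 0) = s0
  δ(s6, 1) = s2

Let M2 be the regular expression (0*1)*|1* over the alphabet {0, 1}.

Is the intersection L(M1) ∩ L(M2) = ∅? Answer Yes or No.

The empty string ε is accepted by both M1 and M2.
Hence L(M1) ∩ L(M2) ≠ ∅.

No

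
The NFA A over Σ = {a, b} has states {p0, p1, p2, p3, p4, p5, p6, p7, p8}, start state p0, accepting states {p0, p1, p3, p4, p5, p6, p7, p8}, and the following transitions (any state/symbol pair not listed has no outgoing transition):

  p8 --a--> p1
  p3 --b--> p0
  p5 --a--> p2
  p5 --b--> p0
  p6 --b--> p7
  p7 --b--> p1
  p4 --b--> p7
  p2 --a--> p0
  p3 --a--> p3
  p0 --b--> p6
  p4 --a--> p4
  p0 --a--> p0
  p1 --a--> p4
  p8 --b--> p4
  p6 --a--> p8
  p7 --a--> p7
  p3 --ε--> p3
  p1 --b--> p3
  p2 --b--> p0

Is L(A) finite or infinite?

infinite

State p0 is reachable from the start and can reach an accepting state, and it lies on the cycle p0 → p0.
Traversing that cycle any number of times yields accepted strings of unbounded length, so the language is infinite.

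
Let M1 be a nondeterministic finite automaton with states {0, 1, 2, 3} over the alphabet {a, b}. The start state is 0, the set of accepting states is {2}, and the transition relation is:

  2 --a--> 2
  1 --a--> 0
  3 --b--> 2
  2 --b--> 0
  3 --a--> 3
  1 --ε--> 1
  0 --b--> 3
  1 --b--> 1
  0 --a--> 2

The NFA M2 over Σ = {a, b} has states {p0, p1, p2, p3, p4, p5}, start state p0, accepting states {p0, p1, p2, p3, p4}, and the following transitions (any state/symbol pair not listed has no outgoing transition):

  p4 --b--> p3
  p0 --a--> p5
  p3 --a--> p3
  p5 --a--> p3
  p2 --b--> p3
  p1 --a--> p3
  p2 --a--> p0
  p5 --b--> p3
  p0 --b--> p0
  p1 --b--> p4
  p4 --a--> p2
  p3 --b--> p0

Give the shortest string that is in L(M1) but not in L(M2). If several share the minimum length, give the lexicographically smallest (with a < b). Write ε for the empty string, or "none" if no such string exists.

The string a is accepted by M1 but not by M2.
No shorter string lies in the difference, and a is the lexicographically first length-1 string in L(M1) \ L(M2).

a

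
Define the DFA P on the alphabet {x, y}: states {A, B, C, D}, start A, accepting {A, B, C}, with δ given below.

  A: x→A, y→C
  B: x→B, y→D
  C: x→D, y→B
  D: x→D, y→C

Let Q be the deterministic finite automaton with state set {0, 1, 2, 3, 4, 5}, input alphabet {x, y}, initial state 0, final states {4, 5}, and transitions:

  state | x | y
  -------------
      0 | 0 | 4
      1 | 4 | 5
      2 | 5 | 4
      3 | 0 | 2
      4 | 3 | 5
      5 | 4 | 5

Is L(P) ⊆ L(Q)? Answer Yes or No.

The empty string ε is in L(P) but not in L(Q).
So L(P) ⊄ L(Q).

No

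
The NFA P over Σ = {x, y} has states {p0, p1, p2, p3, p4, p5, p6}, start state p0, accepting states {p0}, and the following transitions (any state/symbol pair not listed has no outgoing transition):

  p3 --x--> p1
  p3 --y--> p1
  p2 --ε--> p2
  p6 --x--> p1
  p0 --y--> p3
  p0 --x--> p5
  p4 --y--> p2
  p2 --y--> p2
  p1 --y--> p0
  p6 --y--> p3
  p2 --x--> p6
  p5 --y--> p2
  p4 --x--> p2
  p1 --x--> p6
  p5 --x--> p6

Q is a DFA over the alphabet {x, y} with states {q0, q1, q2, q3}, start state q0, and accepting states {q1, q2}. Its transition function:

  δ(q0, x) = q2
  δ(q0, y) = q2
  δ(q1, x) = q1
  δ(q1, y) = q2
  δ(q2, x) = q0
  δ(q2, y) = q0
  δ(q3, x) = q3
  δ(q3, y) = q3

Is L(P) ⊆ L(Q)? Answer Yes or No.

No

The empty string ε is in L(P) but not in L(Q).
So L(P) ⊄ L(Q).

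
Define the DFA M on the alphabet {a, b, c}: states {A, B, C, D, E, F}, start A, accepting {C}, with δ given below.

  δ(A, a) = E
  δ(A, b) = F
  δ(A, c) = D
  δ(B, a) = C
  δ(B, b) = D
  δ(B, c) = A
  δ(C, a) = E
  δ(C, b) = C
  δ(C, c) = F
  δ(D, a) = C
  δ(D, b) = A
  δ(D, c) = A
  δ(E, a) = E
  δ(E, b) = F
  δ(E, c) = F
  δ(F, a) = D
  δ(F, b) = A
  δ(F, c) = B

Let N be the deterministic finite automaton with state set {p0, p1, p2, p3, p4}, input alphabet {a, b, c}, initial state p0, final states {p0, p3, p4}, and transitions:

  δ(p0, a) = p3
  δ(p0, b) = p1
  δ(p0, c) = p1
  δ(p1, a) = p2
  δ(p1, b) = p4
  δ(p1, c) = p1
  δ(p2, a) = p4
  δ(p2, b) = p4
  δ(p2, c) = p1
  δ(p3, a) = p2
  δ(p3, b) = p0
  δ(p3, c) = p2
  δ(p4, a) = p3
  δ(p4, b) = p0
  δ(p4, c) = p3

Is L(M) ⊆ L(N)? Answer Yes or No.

The string ca is in L(M) but not in L(N).
So L(M) ⊄ L(N).

No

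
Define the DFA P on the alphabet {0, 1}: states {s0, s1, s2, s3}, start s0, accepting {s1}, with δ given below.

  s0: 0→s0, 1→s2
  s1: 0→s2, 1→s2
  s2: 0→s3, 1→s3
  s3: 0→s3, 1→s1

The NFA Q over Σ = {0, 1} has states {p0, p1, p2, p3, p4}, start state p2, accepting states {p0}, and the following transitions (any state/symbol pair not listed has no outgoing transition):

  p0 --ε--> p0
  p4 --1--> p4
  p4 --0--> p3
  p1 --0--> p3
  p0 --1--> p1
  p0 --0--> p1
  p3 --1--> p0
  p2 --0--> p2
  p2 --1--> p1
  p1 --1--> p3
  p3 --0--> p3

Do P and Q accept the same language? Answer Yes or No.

Exploring the product automaton P × Q from the start pair (s0, p2), following both machines on each input symbol, reaches 4 state pairs: (s0, p2), (s2, p1), (s3, p3), (s1, p0).
P accepts in {s1} and Q accepts in {p0}. In every reachable pair the two components are either both accepting — (s1, p0) — or both non-accepting, so no string is accepted by exactly one of the machines: L(P) \ L(Q) and L(Q) \ L(P) are both empty.
Hence every string is accepted by P iff it is accepted by Q, and the two languages coincide.

Yes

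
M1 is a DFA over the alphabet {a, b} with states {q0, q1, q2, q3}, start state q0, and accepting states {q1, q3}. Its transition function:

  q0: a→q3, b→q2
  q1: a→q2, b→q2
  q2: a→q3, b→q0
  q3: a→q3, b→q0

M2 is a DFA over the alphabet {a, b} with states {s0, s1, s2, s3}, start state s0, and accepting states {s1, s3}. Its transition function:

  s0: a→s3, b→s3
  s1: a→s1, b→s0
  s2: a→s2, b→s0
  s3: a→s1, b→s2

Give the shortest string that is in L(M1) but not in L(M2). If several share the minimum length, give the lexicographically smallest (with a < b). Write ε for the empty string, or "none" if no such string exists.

The string aba is accepted by M1 but not by M2.
No shorter string lies in the difference, and aba is the lexicographically first length-3 string in L(M1) \ L(M2).

aba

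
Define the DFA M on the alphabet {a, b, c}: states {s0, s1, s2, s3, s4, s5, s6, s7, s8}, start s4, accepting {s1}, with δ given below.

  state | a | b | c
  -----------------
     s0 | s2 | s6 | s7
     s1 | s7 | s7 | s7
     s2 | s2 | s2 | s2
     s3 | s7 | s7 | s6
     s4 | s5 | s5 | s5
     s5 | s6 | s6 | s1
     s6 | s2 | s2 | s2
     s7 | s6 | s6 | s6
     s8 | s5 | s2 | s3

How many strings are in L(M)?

The useful subgraph on states {s1, s4, s5} is acyclic, so L(M) is finite; the longest accepting path visits 3 useful states, giving maximum string length 2.
Counting accepting paths from s4 by length: 3 of length 2. Total 3.

3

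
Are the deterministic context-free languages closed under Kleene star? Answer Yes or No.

No

L = {c aⁿbⁿ : n≥0} ∪ {cc aⁿb²ⁿ : n≥0} is a DCFL (the number of leading c's fixes which ratio the DPDA checks), but L* is not. Every word of L starts with c, so in a factorisation of the string cc aⁱbʲ (i≥1) into words of L each factor begins at one of the two c's: either the whole string is a single word of L (forcing j = 2i), or it splits as c · (c aⁱbʲ) with c ∈ L (take n = 0) and c aⁱbʲ ∈ L (forcing j = i). Thus L* ∩ cca⁺b* = {cc aⁿbⁿ : n≥1} ∪ {cc aⁿb²ⁿ : n≥1}. A DPDA for L* would give one for this intersection with a regular set, and, started from its configuration after reading cc, one for {aⁿbⁿ : n≥1} ∪ {aⁿb²ⁿ : n≥1}, which no deterministic PDA accepts (a DPDA for it would have a single run on aⁿb²ⁿ, accepting after the prefix aⁿbⁿ and accepting again after n more b's; an ordinary PDA that simulates it on a's and b's and, at any moment when it is accepting, may switch to reading only a fresh letter d while feeding each d to the simulation as a b, would accept aⁱbʲdᵏ (k≥1) exactly when both aⁱbʲ and aⁱbʲ⁺ᵏ are in the language, i.e. its language intersected with the regular set a*b*d⁺ would be exactly {aⁿbⁿdⁿ : n≥1} — impossible, since context-free languages are closed under intersection with regular sets and {aⁿbⁿdⁿ} is not context-free). So L* is not a DCFL.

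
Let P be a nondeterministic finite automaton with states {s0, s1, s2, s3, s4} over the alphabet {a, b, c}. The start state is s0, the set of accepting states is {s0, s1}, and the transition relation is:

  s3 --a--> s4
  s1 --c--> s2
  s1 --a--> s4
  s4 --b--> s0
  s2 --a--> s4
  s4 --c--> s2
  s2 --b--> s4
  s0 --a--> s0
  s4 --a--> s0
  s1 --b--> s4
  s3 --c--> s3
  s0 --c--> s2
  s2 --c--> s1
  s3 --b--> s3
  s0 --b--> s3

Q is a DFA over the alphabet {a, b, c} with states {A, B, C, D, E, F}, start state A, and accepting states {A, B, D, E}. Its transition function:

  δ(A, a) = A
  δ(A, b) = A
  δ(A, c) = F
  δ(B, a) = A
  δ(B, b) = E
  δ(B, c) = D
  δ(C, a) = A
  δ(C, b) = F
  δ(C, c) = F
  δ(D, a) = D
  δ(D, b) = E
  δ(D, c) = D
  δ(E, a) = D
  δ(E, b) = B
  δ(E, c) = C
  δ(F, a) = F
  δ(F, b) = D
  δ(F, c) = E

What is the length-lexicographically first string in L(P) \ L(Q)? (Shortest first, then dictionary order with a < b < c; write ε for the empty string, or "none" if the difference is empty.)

The string caa is accepted by P but not by Q.
No shorter string lies in the difference, and caa is the lexicographically first length-3 string in L(P) \ L(Q).

caa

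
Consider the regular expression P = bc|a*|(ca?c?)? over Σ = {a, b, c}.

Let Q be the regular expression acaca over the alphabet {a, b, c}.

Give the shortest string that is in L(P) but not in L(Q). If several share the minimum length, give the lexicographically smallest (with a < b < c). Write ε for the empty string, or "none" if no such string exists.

The empty string ε is accepted by P but not by Q.
Since ε is the unique shortest string, it is the required witness.

ε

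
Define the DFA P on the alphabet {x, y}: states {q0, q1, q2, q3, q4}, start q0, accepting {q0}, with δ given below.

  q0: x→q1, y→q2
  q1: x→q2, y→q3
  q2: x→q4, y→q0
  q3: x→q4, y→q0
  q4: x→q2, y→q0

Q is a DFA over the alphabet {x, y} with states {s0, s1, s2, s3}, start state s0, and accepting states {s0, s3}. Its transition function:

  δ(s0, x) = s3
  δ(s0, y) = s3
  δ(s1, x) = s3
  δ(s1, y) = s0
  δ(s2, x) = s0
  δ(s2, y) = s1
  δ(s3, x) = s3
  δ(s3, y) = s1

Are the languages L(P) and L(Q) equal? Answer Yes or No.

The string yy is accepted by P but rejected by Q.
So L(P) ≠ L(Q).

No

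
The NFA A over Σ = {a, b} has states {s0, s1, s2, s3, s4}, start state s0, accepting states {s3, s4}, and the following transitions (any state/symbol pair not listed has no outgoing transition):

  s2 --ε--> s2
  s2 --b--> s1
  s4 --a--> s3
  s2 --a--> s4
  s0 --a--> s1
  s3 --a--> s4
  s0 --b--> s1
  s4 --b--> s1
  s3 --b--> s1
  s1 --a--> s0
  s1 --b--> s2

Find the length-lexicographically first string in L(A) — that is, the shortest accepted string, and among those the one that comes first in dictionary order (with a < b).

A breadth-first search from s0 reaches an accepting state first via the path s0 → s1 → s2 → s4 on input aba.
No string of length < 3 is accepted (BFS exhausts all shorter strings without reaching an accepting state), and aba is the lexicographically least accepting string of length 3.

aba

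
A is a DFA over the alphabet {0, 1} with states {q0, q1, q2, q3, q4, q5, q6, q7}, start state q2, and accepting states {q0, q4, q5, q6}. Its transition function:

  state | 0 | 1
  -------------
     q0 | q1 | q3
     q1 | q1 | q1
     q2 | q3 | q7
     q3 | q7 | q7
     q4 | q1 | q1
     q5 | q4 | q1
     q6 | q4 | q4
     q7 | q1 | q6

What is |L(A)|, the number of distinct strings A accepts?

The useful subgraph on states {q2, q3, q4, q6, q7} is acyclic, so L(A) is finite; the longest accepting path visits 5 useful states, giving maximum string length 4.
Counting accepting paths from q2 by length: 1 of length 2, 4 of length 3, 4 of length 4. Total 9.

9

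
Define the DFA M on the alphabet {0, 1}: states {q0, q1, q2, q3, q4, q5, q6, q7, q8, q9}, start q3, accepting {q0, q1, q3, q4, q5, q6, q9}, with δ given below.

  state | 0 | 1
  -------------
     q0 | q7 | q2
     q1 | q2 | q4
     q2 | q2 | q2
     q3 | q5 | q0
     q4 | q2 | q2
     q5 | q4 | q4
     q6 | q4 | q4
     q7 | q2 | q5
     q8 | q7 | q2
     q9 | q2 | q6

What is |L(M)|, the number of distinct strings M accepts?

8

The useful subgraph on states {q0, q3, q4, q5, q7} is acyclic, so L(M) is finite; the longest accepting path visits 5 useful states, giving maximum string length 4.
Counting accepting paths from q3 by length: 1 of length 0, 2 of length 1, 2 of length 2, 1 of length 3, 2 of length 4. Total 8.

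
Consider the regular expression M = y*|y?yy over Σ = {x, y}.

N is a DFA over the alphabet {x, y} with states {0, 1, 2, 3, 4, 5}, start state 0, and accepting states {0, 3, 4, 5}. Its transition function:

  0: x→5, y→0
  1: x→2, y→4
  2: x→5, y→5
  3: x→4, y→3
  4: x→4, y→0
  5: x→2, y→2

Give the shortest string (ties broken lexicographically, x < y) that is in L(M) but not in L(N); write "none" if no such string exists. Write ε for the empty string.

none

Converting the expression M to a DFA (subset construction, then merging equivalent states) gives the minimal DFA with states {m0, m1}, start state m0, accepting states {m0} and transitions m0: x→m1, y→m0; m1: x→m1, y→m1.
Exploring the product automaton M × N from the start pair (m0, 0), following both machines on each input symbol, reaches 3 state pairs: (m0, 0), (m1, 5), (m1, 2).
M accepts in {m0} and N accepts in {0, 3, 4, 5}. The reachable pairs whose M-component is accepting are (m0, 0); in each of them the N-component is accepting too, so the product for L(M) \ L(N) (M-component accepting, N-component rejecting) has no reachable accepting pair and the difference is empty.
So every string accepted by M is also accepted by N: L(M) \ L(N) = ∅ and there is no such string.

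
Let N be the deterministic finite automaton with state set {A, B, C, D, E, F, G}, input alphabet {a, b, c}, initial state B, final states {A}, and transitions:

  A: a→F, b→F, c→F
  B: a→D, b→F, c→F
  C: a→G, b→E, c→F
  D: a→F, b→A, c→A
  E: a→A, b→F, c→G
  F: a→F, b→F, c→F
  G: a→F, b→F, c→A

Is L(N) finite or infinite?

finite

The useful states (reachable from B and able to reach an accepting state) are {A, B, D}.
Restricted to these states the transition graph has no cycle, so every accepting path has bounded length and L is finite.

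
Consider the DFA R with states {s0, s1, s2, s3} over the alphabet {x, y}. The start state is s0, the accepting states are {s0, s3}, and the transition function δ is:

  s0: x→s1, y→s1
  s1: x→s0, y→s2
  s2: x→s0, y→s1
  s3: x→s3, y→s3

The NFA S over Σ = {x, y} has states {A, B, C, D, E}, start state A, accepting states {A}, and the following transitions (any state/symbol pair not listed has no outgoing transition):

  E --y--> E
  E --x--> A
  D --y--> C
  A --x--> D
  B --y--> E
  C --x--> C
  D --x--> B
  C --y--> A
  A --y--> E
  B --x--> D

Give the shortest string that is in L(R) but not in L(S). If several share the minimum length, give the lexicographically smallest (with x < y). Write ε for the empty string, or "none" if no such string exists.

The string xx is accepted by R but not by S.
No shorter string lies in the difference, and xx is the lexicographically first length-2 string in L(R) \ L(S).

xx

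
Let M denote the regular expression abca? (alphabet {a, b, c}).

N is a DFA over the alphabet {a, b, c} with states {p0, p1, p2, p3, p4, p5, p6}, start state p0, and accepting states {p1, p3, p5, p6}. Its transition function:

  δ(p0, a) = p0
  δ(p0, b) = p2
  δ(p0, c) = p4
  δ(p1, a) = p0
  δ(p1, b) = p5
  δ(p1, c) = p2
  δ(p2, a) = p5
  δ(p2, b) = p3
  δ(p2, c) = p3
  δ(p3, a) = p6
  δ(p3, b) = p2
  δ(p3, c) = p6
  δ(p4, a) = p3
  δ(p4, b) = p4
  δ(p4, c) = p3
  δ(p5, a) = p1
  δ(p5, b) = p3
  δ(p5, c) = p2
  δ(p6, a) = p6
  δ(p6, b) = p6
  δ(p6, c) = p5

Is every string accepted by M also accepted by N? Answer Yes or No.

Converting the expression M to a DFA (subset construction, then merging equivalent states) gives the minimal DFA with states {m0, m1, m2, m3, m4, m5}, start state m0, accepting states {m4, m5} and transitions m0: a→m1, b→m2, c→m2; m1: a→m2, b→m3, c→m2; m2: a→m2, b→m2, c→m2; m3: a→m2, b→m2, c→m4; m4: a→m5, b→m2, c→m2; m5: a→m2, b→m2, c→m2.
Exploring the product automaton M × N from the start pair (m0, p0), following both machines on each input symbol, reaches 12 state pairs: (m0, p0), (m1, p0), (m2, p2), (m2, p4), (m2, p0), (m3, p2), (m2, p5), (m2, p3), (m4, p3), (m2, p1), (m2, p6), (m5, p6).
M accepts in {m4, m5} and N accepts in {p1, p3, p5, p6}. The reachable pairs whose M-component is accepting are (m4, p3), (m5, p6); in each of them the N-component is accepting too, so the product for L(M) \ L(N) (M-component accepting, N-component rejecting) has no reachable accepting pair and the difference is empty.
Hence every string in L(M) is also in L(N).

Yes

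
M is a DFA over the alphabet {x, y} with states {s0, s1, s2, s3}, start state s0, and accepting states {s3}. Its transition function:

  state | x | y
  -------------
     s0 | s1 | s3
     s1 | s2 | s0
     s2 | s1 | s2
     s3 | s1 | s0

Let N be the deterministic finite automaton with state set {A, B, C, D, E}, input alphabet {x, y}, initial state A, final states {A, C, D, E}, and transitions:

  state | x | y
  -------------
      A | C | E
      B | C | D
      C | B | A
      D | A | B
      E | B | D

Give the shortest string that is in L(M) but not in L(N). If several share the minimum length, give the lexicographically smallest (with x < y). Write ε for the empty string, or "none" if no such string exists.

yyy

The string yyy is accepted by M but not by N.
No shorter string lies in the difference, and yyy is the lexicographically first length-3 string in L(M) \ L(N).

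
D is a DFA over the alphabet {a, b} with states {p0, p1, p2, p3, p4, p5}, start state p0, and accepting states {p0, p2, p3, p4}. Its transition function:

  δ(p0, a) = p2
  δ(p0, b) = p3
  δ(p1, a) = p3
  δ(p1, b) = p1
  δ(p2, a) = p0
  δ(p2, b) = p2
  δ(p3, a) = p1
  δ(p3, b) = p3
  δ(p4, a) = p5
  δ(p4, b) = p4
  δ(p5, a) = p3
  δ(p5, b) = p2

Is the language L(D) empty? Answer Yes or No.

The empty string ε is accepted: the run p0 ends in the accepting state p0.
Since at least one string is accepted, L(D) is not empty.

No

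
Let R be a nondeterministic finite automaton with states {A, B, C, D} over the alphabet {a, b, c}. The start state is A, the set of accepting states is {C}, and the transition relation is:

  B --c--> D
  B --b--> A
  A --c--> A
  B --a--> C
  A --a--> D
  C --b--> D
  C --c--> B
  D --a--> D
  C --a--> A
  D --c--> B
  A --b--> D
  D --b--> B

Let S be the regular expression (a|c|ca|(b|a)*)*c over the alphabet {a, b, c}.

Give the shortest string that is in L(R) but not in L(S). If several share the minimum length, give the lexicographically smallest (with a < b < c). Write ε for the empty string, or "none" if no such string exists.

The string aba is accepted by R but not by S.
No shorter string lies in the difference, and aba is the lexicographically first length-3 string in L(R) \ L(S).

aba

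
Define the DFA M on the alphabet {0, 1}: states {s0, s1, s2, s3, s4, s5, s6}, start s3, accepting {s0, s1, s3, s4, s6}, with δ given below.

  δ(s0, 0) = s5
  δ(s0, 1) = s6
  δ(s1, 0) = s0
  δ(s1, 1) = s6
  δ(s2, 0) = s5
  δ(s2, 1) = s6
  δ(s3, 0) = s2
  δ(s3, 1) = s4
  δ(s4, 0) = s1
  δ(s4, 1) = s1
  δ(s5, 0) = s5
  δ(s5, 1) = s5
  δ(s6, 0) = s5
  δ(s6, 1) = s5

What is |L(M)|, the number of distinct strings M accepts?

The useful subgraph on states {s0, s1, s2, s3, s4, s6} is acyclic, so L(M) is finite; the longest accepting path visits 5 useful states, giving maximum string length 4.
Counting accepting paths from s3 by length: 1 of length 0, 1 of length 1, 3 of length 2, 4 of length 3, 2 of length 4. Total 11.

11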